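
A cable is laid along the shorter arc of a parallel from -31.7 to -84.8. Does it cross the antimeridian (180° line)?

Signed shortest Δλ = ((-84.8 − -31.7 + 180) mod 360) − 180 = -53.1°.
Going west by 53.1° from -31.7° reaches -84.8° without touching 180°.

No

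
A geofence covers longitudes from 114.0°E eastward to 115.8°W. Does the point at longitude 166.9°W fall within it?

Yes

Band width going east from +114.0° to -115.8°: ((-115.8 − 114.0) mod 360) = 130.2°.
Offset of -166.9° east of the west edge: ((-166.9 − 114.0) mod 360) = 79.1°.
79.1° ≤ 130.2° ⇒ inside.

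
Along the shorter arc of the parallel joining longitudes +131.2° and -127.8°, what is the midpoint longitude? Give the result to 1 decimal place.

-178.3°

Signed shortest Δλ from +131.2° to -127.8° is +101.0°.
Midpoint longitude = +131.2° + (+101.0°)/2 = +131.2° + 50.5° = +181.7°.
Normalise into (−180°, 180°]: -178.3°.
(The naïve average (+131.2 + -127.8)/2 = 1.7° is on the wrong side of the globe.)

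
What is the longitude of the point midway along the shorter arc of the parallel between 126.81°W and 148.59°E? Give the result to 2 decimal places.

Signed shortest Δλ from -126.81° to +148.59° is -84.60°.
Midpoint longitude = -126.81° + (-84.60°)/2 = -126.81° − 42.30° = -169.11°.
(The naïve average (-126.81 + +148.59)/2 = 10.89° is on the wrong side of the globe.)

169.11°W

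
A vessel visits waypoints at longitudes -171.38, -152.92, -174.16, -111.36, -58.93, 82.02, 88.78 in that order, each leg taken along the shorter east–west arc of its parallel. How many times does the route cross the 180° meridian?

Leg 1: -171.38° → -152.92°, shortest Δλ = 18.46° (east) — does not cross 180°.
Leg 2: -152.92° → -174.16°, shortest Δλ = -21.24° (west) — does not cross 180°.
Leg 3: -174.16° → -111.36°, shortest Δλ = 62.8° (east) — does not cross 180°.
Leg 4: -111.36° → -58.93°, shortest Δλ = 52.43° (east) — does not cross 180°.
Leg 5: -58.93° → +82.02°, shortest Δλ = 140.95° (east) — does not cross 180°.
Leg 6: +82.02° → +88.78°, shortest Δλ = 6.76° (east) — does not cross 180°.
Total crossings: 0.

0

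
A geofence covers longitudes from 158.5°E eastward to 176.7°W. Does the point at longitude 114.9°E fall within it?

Band width going east from +158.5° to -176.7°: ((-176.7 − 158.5) mod 360) = 24.8°.
Offset of +114.9° east of the west edge: ((114.9 − 158.5) mod 360) = 316.4°.
316.4° > 24.8° ⇒ outside.

No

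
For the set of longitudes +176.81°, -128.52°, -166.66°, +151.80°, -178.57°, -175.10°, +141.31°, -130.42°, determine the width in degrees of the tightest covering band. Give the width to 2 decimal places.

90.17°

Sort the longitudes: -178.57°, -175.10°, -166.66°, -130.42°, -128.52°, +141.31°, +151.80°, +176.81°.
Eastward gaps between consecutive values (wrapping around): 3.47°, 8.44°, 36.24°, 1.90°, 269.83°, 10.49°, 25.01°, 4.62°.
Largest gap = 269.83° ⇒ minimal covering band is its complement: 360° − 269.83° = 90.17°.
Band runs from +141.31° eastward to -128.52°, crossing the antimeridian.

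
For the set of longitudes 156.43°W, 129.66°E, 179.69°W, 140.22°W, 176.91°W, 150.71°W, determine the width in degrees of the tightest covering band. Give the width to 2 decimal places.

90.12°

Sort the longitudes: -179.69°, -176.91°, -156.43°, -150.71°, -140.22°, +129.66°.
Eastward gaps between consecutive values (wrapping around): 2.78°, 20.48°, 5.72°, 10.49°, 269.88°, 50.65°.
Largest gap = 269.88° ⇒ minimal covering band is its complement: 360° − 269.88° = 90.12°.
Band runs from +129.66° eastward to -140.22°, crossing the antimeridian.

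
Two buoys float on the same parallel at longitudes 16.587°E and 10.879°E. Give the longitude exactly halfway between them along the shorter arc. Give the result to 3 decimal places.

13.733°E

Signed shortest Δλ from +16.587° to +10.879° is -5.708°.
Midpoint longitude = +16.587° + (-5.708°)/2 = +16.587° − 2.854° = +13.733°.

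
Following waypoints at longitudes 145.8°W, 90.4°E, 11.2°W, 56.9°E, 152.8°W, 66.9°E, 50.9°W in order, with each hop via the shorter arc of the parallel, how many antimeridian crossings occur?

3

Leg 1: -145.8° → +90.4°, shortest Δλ = -123.8° (west) — crosses 180°.
Leg 2: +90.4° → -11.2°, shortest Δλ = -101.6° (west) — does not cross 180°.
Leg 3: -11.2° → +56.9°, shortest Δλ = 68.1° (east) — does not cross 180°.
Leg 4: +56.9° → -152.8°, shortest Δλ = 150.3° (east) — crosses 180°.
Leg 5: -152.8° → +66.9°, shortest Δλ = -140.3° (west) — crosses 180°.
Leg 6: +66.9° → -50.9°, shortest Δλ = -117.8° (west) — does not cross 180°.
Total crossings: 3.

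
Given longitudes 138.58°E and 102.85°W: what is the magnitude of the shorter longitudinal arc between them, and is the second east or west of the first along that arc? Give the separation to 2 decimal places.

Raw difference: -102.85 − 138.58 = -241.43°.
Normalise into (−180°, 180°]: -241.43° + 360° = 118.57°.
Positive ⇒ the second point lies to the east; separation 118.57°.

118.57° east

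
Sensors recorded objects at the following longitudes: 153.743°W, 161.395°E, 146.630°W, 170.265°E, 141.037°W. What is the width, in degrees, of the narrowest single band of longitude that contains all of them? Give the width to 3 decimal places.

57.568°

Sort the longitudes: -153.743°, -146.630°, -141.037°, +161.395°, +170.265°.
Eastward gaps between consecutive values (wrapping around): 7.113°, 5.593°, 302.432°, 8.870°, 35.992°.
Largest gap = 302.432° ⇒ minimal covering band is its complement: 360° − 302.432° = 57.568°.
Band runs from +161.395° eastward to -141.037°, crossing the antimeridian.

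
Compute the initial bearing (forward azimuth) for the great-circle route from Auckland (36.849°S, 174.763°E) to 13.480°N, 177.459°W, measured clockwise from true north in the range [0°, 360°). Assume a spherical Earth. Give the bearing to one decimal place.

9.8°

Δλ = -177.459 − 174.763 = -352.222°; wrapped into (−180°, 180°]: 7.778°.
θ = atan2( sin Δλ · cos φ₂ , cos φ₁ · sin φ₂ − sin φ₁ · cos φ₂ · cos Δλ )
  = atan2(0.13161, 0.76436) = 9.769° → normalised to [0°, 360°): 9.769°.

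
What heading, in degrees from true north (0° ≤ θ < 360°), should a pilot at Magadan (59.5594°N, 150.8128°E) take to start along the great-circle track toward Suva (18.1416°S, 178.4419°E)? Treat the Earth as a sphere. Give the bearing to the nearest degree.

153°

Δλ = 178.4419 − 150.8128 = 27.6291°.
θ = atan2( sin Δλ · cos φ₂ , cos φ₁ · sin φ₂ − sin φ₁ · cos φ₂ · cos Δλ )
  = atan2(0.44069, -0.88362) = 153.493° → normalised to [0°, 360°): 153.493°.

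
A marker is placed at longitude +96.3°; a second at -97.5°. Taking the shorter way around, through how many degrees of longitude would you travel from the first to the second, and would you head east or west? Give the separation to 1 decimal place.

Raw difference: -97.5 − 96.3 = -193.8°.
Normalise into (−180°, 180°]: -193.8° + 360° = 166.2°.
Positive ⇒ the second point lies to the east; separation 166.2°.

166.2° east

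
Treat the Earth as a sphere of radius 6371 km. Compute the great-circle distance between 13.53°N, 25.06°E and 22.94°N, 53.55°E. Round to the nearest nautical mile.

Δλ = 53.55 − 25.06 = 28.49°.
Δφ = 22.94 − 13.53 = 9.41°.
a = sin²(Δφ/2) + cos φ₁ · cos φ₂ · sin²(Δλ/2) = 0.060942.
c = 2·atan2(√a, √(1−a)) = 0.49889 rad → d = 6371·c ≈ 3178.40 km ≈ 1716.20 nmi.

1716 nmi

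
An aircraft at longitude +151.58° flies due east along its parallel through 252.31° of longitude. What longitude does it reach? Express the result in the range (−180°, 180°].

Start at +151.58°; shift +252.31° → +403.89°.
+403.89° lies outside (−180°, 180°]; subtract 360° → +43.89°.

+43.89°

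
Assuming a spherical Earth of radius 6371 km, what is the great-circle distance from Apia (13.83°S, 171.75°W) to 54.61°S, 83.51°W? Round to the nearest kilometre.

8646 km

Δλ = -83.51 − -171.75 = 88.24°.
Δφ = -54.61 − -13.83 = -40.78°.
a = sin²(Δφ/2) + cos φ₁ · cos φ₂ · sin²(Δλ/2) = 0.393927.
c = 2·atan2(√a, √(1−a)) = 1.35703 rad → d = 6371·c ≈ 8645.62 km.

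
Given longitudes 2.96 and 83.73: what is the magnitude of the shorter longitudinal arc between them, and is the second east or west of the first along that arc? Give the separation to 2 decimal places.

80.77° east

Raw difference: 83.73 − 2.96 = 80.77°.
Normalise into (−180°, 180°]: 80.77° stays 80.77°.
Positive ⇒ the second point lies to the east; separation 80.77°.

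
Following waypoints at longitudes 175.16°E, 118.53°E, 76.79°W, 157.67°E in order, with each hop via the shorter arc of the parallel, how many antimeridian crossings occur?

Leg 1: +175.16° → +118.53°, shortest Δλ = -56.63° (west) — does not cross 180°.
Leg 2: +118.53° → -76.79°, shortest Δλ = 164.68° (east) — crosses 180°.
Leg 3: -76.79° → +157.67°, shortest Δλ = -125.54° (west) — crosses 180°.
Total crossings: 2.

2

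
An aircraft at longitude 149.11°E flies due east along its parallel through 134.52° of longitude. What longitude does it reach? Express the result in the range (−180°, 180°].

76.37°W

Start at +149.11°; shift +134.52° → +283.63°.
+283.63° lies outside (−180°, 180°]; subtract 360° → -76.37°.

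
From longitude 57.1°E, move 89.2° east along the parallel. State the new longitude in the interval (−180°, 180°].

Start at +57.1°; shift +89.2° → +146.3°.
+146.3° already lies in (−180°, 180°].

146.3°E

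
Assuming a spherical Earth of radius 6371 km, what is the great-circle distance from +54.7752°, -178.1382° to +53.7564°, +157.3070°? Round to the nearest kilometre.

1590 km

Δλ = 157.3070 − -178.1382 = 335.4452°; wrapped into (−180°, 180°]: -24.5548°.
Δφ = 53.7564 − 54.7752 = -1.0188°.
a = sin²(Δφ/2) + cos φ₁ · cos φ₂ · sin²(Δλ/2) = 0.015499.
c = 2·atan2(√a, √(1−a)) = 0.24963 rad → d = 6371·c ≈ 1590.42 km.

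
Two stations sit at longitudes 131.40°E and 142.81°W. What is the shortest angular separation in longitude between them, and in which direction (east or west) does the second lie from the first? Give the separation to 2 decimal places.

Raw difference: -142.81 − 131.40 = -274.21°.
Normalise into (−180°, 180°]: -274.21° + 360° = 85.79°.
Positive ⇒ the second point lies to the east; separation 85.79°.

85.79° east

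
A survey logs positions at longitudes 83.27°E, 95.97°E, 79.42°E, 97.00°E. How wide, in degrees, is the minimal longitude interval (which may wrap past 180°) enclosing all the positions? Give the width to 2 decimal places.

17.58°

Sort the longitudes: +79.42°, +83.27°, +95.97°, +97.00°.
Eastward gaps between consecutive values (wrapping around): 3.85°, 12.70°, 1.03°, 342.42°.
Largest gap = 342.42° ⇒ minimal covering band is its complement: 360° − 342.42° = 17.58°.
Band runs from +79.42° eastward to +97.00°.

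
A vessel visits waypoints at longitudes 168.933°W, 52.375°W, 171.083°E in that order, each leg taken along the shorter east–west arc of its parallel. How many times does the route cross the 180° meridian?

Leg 1: -168.933° → -52.375°, shortest Δλ = 116.558° (east) — does not cross 180°.
Leg 2: -52.375° → +171.083°, shortest Δλ = -136.542° (west) — crosses 180°.
Total crossings: 1.

1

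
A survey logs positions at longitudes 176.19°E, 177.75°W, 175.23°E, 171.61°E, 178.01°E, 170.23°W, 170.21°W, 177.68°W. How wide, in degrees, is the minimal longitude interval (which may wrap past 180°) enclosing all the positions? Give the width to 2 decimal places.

18.18°

Sort the longitudes: -177.75°, -177.68°, -170.23°, -170.21°, +171.61°, +175.23°, +176.19°, +178.01°.
Eastward gaps between consecutive values (wrapping around): 0.07°, 7.45°, 0.02°, 341.82°, 3.62°, 0.96°, 1.82°, 4.24°.
Largest gap = 341.82° ⇒ minimal covering band is its complement: 360° − 341.82° = 18.18°.
Band runs from +171.61° eastward to -170.21°, crossing the antimeridian.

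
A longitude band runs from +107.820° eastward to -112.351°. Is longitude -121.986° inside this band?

Band width going east from +107.820° to -112.351°: ((-112.351 − 107.820) mod 360) = 139.829°.
Offset of -121.986° east of the west edge: ((-121.986 − 107.820) mod 360) = 130.194°.
130.194° ≤ 139.829° ⇒ inside.

Yes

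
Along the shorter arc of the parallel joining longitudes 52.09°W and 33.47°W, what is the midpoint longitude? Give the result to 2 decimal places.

42.78°W

Signed shortest Δλ from -52.09° to -33.47° is +18.62°.
Midpoint longitude = -52.09° + (+18.62°)/2 = -52.09° + 9.31° = -42.78°.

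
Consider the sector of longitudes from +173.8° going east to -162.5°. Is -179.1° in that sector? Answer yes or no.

Yes

Band width going east from +173.8° to -162.5°: ((-162.5 − 173.8) mod 360) = 23.7°.
Offset of -179.1° east of the west edge: ((-179.1 − 173.8) mod 360) = 7.1°.
7.1° ≤ 23.7° ⇒ inside.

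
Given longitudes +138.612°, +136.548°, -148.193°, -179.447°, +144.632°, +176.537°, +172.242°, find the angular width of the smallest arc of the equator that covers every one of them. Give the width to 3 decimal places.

Sort the longitudes: -179.447°, -148.193°, +136.548°, +138.612°, +144.632°, +172.242°, +176.537°.
Eastward gaps between consecutive values (wrapping around): 31.254°, 284.741°, 2.064°, 6.020°, 27.610°, 4.295°, 4.016°.
Largest gap = 284.741° ⇒ minimal covering band is its complement: 360° − 284.741° = 75.259°.
Band runs from +136.548° eastward to -148.193°, crossing the antimeridian.

75.259°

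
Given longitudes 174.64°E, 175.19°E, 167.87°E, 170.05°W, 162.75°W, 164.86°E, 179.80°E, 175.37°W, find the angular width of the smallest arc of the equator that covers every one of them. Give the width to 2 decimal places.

32.39°

Sort the longitudes: -175.37°, -170.05°, -162.75°, +164.86°, +167.87°, +174.64°, +175.19°, +179.80°.
Eastward gaps between consecutive values (wrapping around): 5.32°, 7.30°, 327.61°, 3.01°, 6.77°, 0.55°, 4.61°, 4.83°.
Largest gap = 327.61° ⇒ minimal covering band is its complement: 360° − 327.61° = 32.39°.
Band runs from +164.86° eastward to -162.75°, crossing the antimeridian.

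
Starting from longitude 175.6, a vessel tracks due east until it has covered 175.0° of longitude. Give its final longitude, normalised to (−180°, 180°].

-9.4°

Start at +175.6°; shift +175.0° → +350.6°.
+350.6° lies outside (−180°, 180°]; subtract 360° → -9.4°.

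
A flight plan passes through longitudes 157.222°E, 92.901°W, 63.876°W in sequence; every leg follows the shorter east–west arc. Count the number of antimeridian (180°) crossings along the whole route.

1

Leg 1: +157.222° → -92.901°, shortest Δλ = 109.877° (east) — crosses 180°.
Leg 2: -92.901° → -63.876°, shortest Δλ = 29.025° (east) — does not cross 180°.
Total crossings: 1.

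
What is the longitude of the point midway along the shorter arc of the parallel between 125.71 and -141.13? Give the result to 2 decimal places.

Signed shortest Δλ from +125.71° to -141.13° is +93.16°.
Midpoint longitude = +125.71° + (+93.16°)/2 = +125.71° + 46.58° = +172.29°.
(The naïve average (+125.71 + -141.13)/2 = -7.71° is on the wrong side of the globe.)

+172.29°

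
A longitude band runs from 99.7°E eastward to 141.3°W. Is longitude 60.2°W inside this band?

Band width going east from +99.7° to -141.3°: ((-141.3 − 99.7) mod 360) = 119.0°.
Offset of -60.2° east of the west edge: ((-60.2 − 99.7) mod 360) = 200.1°.
200.1° > 119.0° ⇒ outside.

No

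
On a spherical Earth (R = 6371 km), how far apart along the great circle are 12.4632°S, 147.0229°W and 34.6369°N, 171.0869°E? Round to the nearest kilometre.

6851 km

Δλ = 171.0869 − -147.0229 = 318.1098°; wrapped into (−180°, 180°]: -41.8902°.
Δφ = 34.6369 − -12.4632 = 47.1001°.
a = sin²(Δφ/2) + cos φ₁ · cos φ₂ · sin²(Δλ/2) = 0.262302.
c = 2·atan2(√a, √(1−a)) = 1.07538 rad → d = 6371·c ≈ 6851.26 km.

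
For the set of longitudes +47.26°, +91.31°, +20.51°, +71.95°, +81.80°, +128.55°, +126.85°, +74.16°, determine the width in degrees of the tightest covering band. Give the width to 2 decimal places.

Sort the longitudes: +20.51°, +47.26°, +71.95°, +74.16°, +81.80°, +91.31°, +126.85°, +128.55°.
Eastward gaps between consecutive values (wrapping around): 26.75°, 24.69°, 2.21°, 7.64°, 9.51°, 35.54°, 1.70°, 251.96°.
Largest gap = 251.96° ⇒ minimal covering band is its complement: 360° − 251.96° = 108.04°.
Band runs from +20.51° eastward to +128.55°.

108.04°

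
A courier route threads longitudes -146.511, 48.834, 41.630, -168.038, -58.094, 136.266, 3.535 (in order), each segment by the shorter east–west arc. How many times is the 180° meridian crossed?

Leg 1: -146.511° → +48.834°, shortest Δλ = -164.655° (west) — crosses 180°.
Leg 2: +48.834° → +41.630°, shortest Δλ = -7.204° (west) — does not cross 180°.
Leg 3: +41.630° → -168.038°, shortest Δλ = 150.332° (east) — crosses 180°.
Leg 4: -168.038° → -58.094°, shortest Δλ = 109.944° (east) — does not cross 180°.
Leg 5: -58.094° → +136.266°, shortest Δλ = -165.64° (west) — crosses 180°.
Leg 6: +136.266° → +3.535°, shortest Δλ = -132.731° (west) — does not cross 180°.
Total crossings: 3.

3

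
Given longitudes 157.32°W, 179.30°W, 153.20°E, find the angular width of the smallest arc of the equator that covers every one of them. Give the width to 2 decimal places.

49.48°

Sort the longitudes: -179.30°, -157.32°, +153.20°.
Eastward gaps between consecutive values (wrapping around): 21.98°, 310.52°, 27.50°.
Largest gap = 310.52° ⇒ minimal covering band is its complement: 360° − 310.52° = 49.48°.
Band runs from +153.20° eastward to -157.32°, crossing the antimeridian.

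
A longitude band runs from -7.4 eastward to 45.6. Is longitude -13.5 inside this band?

Band width going east from -7.4° to +45.6°: ((45.6 − -7.4) mod 360) = 53.0°.
Offset of -13.5° east of the west edge: ((-13.5 − -7.4) mod 360) = 353.9°.
353.9° > 53.0° ⇒ outside.

No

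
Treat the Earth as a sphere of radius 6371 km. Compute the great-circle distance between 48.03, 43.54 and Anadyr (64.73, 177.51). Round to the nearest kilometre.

6860 km

Δλ = 177.51 − 43.54 = 133.97°.
Δφ = 64.73 − 48.03 = 16.70°.
a = sin²(Δφ/2) + cos φ₁ · cos φ₂ · sin²(Δλ/2) = 0.262927.
c = 2·atan2(√a, √(1−a)) = 1.07680 rad → d = 6371·c ≈ 6860.30 km.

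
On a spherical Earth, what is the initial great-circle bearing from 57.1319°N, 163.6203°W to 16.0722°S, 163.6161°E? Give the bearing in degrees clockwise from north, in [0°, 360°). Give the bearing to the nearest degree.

212°

Δλ = 163.6161 − -163.6203 = 327.2364°; wrapped into (−180°, 180°]: -32.7636°.
θ = atan2( sin Δλ · cos φ₂ , cos φ₁ · sin φ₂ − sin φ₁ · cos φ₂ · cos Δλ )
  = atan2(-0.52002, -0.82894) = -147.899° → normalised to [0°, 360°): 212.101°.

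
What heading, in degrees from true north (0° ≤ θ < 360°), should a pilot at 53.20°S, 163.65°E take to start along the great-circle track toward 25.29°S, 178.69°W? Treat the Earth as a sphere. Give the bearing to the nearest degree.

32°

Δλ = -178.69 − 163.65 = -342.34°; wrapped into (−180°, 180°]: 17.66°.
θ = atan2( sin Δλ · cos φ₂ , cos φ₁ · sin φ₂ − sin φ₁ · cos φ₂ · cos Δλ )
  = atan2(0.27429, 0.43397) = 32.295° → normalised to [0°, 360°): 32.295°.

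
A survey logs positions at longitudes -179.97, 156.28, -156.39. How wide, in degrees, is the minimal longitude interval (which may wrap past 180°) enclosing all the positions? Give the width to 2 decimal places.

Sort the longitudes: -179.97°, -156.39°, +156.28°.
Eastward gaps between consecutive values (wrapping around): 23.58°, 312.67°, 23.75°.
Largest gap = 312.67° ⇒ minimal covering band is its complement: 360° − 312.67° = 47.33°.
Band runs from +156.28° eastward to -156.39°, crossing the antimeridian.

47.33°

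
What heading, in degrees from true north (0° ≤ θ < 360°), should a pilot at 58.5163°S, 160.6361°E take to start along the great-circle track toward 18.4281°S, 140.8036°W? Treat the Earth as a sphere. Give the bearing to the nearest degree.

72°

Δλ = -140.8036 − 160.6361 = -301.4397°; wrapped into (−180°, 180°]: 58.5603°.
θ = atan2( sin Δλ · cos φ₂ , cos φ₁ · sin φ₂ − sin φ₁ · cos φ₂ · cos Δλ )
  = atan2(0.80944, 0.25691) = 72.391° → normalised to [0°, 360°): 72.391°.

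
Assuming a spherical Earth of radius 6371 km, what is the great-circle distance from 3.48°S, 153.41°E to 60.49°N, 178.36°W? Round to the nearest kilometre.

Δλ = -178.36 − 153.41 = -331.77°; wrapped into (−180°, 180°]: 28.23°.
Δφ = 60.49 − -3.48 = 63.97°.
a = sin²(Δφ/2) + cos φ₁ · cos φ₂ · sin²(Δλ/2) = 0.309820.
c = 2·atan2(√a, √(1−a)) = 1.18061 rad → d = 6371·c ≈ 7521.67 km.

7522 km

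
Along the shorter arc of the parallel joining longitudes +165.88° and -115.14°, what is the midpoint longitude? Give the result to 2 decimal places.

-154.63°

Signed shortest Δλ from +165.88° to -115.14° is +78.98°.
Midpoint longitude = +165.88° + (+78.98°)/2 = +165.88° + 39.49° = +205.37°.
Normalise into (−180°, 180°]: -154.63°.
(The naïve average (+165.88 + -115.14)/2 = 25.37° is on the wrong side of the globe.)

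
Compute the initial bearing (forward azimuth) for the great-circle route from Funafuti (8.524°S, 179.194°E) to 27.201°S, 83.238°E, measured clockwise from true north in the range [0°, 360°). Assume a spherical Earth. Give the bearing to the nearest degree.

Δλ = 83.238 − 179.194 = -95.956°.
θ = atan2( sin Δλ · cos φ₂ , cos φ₁ · sin φ₂ − sin φ₁ · cos φ₂ · cos Δλ )
  = atan2(-0.88461, -0.46574) = -117.767° → normalised to [0°, 360°): 242.233°.

242°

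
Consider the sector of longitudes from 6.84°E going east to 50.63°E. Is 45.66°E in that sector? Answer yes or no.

Yes

Band width going east from +6.84° to +50.63°: ((50.63 − 6.84) mod 360) = 43.79°.
Offset of +45.66° east of the west edge: ((45.66 − 6.84) mod 360) = 38.82°.
38.82° ≤ 43.79° ⇒ inside.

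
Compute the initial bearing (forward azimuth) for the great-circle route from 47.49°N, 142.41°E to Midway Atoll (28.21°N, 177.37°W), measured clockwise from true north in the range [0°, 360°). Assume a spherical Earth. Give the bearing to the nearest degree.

107°

Δλ = -177.37 − 142.41 = -319.78°; wrapped into (−180°, 180°]: 40.22°.
θ = atan2( sin Δλ · cos φ₂ , cos φ₁ · sin φ₂ − sin φ₁ · cos φ₂ · cos Δλ )
  = atan2(0.56903, -0.17660) = 107.242° → normalised to [0°, 360°): 107.242°.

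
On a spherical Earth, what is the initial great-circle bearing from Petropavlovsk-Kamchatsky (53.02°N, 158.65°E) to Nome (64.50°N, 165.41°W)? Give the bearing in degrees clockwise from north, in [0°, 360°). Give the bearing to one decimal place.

43.7°

Δλ = -165.41 − 158.65 = -324.06°; wrapped into (−180°, 180°]: 35.94°.
θ = atan2( sin Δλ · cos φ₂ , cos φ₁ · sin φ₂ − sin φ₁ · cos φ₂ · cos Δλ )
  = atan2(0.25268, 0.26450) = 43.692° → normalised to [0°, 360°): 43.692°.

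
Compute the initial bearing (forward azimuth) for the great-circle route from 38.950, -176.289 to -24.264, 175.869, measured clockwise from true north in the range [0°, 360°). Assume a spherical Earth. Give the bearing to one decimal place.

188.0°

Δλ = 175.869 − -176.289 = 352.158°; wrapped into (−180°, 180°]: -7.842°.
θ = atan2( sin Δλ · cos φ₂ , cos φ₁ · sin φ₂ − sin φ₁ · cos φ₂ · cos Δλ )
  = atan2(-0.12439, -0.88734) = -172.020° → normalised to [0°, 360°): 187.980°.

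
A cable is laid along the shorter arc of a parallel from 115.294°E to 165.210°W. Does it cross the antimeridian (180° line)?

Yes

Naïve |-165.210 − 115.294| = 280.504° > 180°, so the shorter arc goes the other way round — across 180°.
Signed shortest Δλ = ((-165.210 − 115.294 + 180) mod 360) − 180 = 79.496°.
Going east by 79.496° from +115.294° passes through 180° before reaching -165.210°.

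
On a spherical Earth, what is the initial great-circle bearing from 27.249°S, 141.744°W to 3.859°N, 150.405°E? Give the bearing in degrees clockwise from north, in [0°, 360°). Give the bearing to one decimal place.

Δλ = 150.405 − -141.744 = 292.149°; wrapped into (−180°, 180°]: -67.851°.
θ = atan2( sin Δλ · cos φ₂ , cos φ₁ · sin φ₂ − sin φ₁ · cos φ₂ · cos Δλ )
  = atan2(-0.92411, 0.23206) = -75.903° → normalised to [0°, 360°): 284.097°.

284.1°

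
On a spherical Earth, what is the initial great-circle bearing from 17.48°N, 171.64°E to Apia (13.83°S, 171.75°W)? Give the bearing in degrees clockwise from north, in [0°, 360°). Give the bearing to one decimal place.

Δλ = -171.75 − 171.64 = -343.39°; wrapped into (−180°, 180°]: 16.61°.
θ = atan2( sin Δλ · cos φ₂ , cos φ₁ · sin φ₂ − sin φ₁ · cos φ₂ · cos Δλ )
  = atan2(0.27757, -0.50750) = 151.324° → normalised to [0°, 360°): 151.324°.

151.3°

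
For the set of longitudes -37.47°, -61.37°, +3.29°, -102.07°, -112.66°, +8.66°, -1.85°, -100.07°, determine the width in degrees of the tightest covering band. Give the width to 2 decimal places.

Sort the longitudes: -112.66°, -102.07°, -100.07°, -61.37°, -37.47°, -1.85°, +3.29°, +8.66°.
Eastward gaps between consecutive values (wrapping around): 10.59°, 2.00°, 38.70°, 23.90°, 35.62°, 5.14°, 5.37°, 238.68°.
Largest gap = 238.68° ⇒ minimal covering band is its complement: 360° − 238.68° = 121.32°.
Band runs from -112.66° eastward to +8.66°.

121.32°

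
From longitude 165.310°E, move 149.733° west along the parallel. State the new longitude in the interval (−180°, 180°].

Start at +165.310°; shift −149.733° → +15.577°.
+15.577° already lies in (−180°, 180°].

15.577°E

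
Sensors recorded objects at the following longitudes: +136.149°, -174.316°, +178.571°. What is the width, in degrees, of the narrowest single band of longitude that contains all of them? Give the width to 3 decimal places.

Sort the longitudes: -174.316°, +136.149°, +178.571°.
Eastward gaps between consecutive values (wrapping around): 310.465°, 42.422°, 7.113°.
Largest gap = 310.465° ⇒ minimal covering band is its complement: 360° − 310.465° = 49.535°.
Band runs from +136.149° eastward to -174.316°, crossing the antimeridian.

49.535°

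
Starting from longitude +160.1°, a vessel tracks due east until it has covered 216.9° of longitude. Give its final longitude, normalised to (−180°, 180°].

+17.0°

Start at +160.1°; shift +216.9° → +377.0°.
+377.0° lies outside (−180°, 180°]; subtract 360° → +17.0°.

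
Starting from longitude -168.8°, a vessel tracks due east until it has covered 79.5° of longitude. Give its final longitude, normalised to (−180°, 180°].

-89.3°

Start at -168.8°; shift +79.5° → -89.3°.
-89.3° already lies in (−180°, 180°].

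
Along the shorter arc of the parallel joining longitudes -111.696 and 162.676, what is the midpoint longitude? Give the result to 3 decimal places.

-154.510°

Signed shortest Δλ from -111.696° to +162.676° is -85.628°.
Midpoint longitude = -111.696° + (-85.628°)/2 = -111.696° − 42.814° = -154.510°.
(The naïve average (-111.696 + +162.676)/2 = 25.49° is on the wrong side of the globe.)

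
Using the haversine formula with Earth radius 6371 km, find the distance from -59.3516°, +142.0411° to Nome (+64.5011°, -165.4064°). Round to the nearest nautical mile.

7807 nmi

Δλ = -165.4064 − 142.0411 = -307.4475°; wrapped into (−180°, 180°]: 52.5525°.
Δφ = 64.5011 − -59.3516 = 123.8527°.
a = sin²(Δφ/2) + cos φ₁ · cos φ₂ · sin²(Δλ/2) = 0.821539.
c = 2·atan2(√a, √(1−a)) = 2.26931 rad → d = 6371·c ≈ 14457.75 km ≈ 7806.56 nmi.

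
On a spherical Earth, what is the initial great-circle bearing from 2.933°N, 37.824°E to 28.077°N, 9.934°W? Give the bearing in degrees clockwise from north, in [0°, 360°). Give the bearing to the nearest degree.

304°

Δλ = -9.934 − 37.824 = -47.758°.
θ = atan2( sin Δλ · cos φ₂ , cos φ₁ · sin φ₂ − sin φ₁ · cos φ₂ · cos Δλ )
  = atan2(-0.65319, 0.43969) = -56.054° → normalised to [0°, 360°): 303.946°.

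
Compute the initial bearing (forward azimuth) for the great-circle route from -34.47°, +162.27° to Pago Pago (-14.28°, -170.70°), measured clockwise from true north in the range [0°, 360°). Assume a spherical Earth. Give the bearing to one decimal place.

Δλ = -170.70 − 162.27 = -332.97°; wrapped into (−180°, 180°]: 27.03°.
θ = atan2( sin Δλ · cos φ₂ , cos φ₁ · sin φ₂ − sin φ₁ · cos φ₂ · cos Δλ )
  = atan2(0.44042, 0.28522) = 57.072° → normalised to [0°, 360°): 57.072°.

57.1°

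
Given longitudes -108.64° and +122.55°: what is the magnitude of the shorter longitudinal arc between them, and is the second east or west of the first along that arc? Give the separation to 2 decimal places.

Raw difference: 122.55 − -108.64 = 231.19°.
Normalise into (−180°, 180°]: 231.19° − 360° = -128.81°.
Negative ⇒ the second point lies to the west; separation 128.81°.

128.81° west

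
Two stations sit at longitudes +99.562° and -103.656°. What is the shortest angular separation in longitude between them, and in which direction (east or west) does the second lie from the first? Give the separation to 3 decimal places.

Raw difference: -103.656 − 99.562 = -203.218°.
Normalise into (−180°, 180°]: -203.218° + 360° = 156.782°.
Positive ⇒ the second point lies to the east; separation 156.782°.

156.782° east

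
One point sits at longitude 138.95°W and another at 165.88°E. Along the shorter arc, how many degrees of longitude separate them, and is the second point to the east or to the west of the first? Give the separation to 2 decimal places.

55.17° west

Raw difference: 165.88 − -138.95 = 304.83°.
Normalise into (−180°, 180°]: 304.83° − 360° = -55.17°.
Negative ⇒ the second point lies to the west; separation 55.17°.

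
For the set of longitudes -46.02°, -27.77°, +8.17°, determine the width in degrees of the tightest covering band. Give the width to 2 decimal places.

54.19°

Sort the longitudes: -46.02°, -27.77°, +8.17°.
Eastward gaps between consecutive values (wrapping around): 18.25°, 35.94°, 305.81°.
Largest gap = 305.81° ⇒ minimal covering band is its complement: 360° − 305.81° = 54.19°.
Band runs from -46.02° eastward to +8.17°.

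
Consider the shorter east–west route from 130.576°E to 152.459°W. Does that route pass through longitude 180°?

Yes

Naïve |-152.459 − 130.576| = 283.035° > 180°, so the shorter arc goes the other way round — across 180°.
Signed shortest Δλ = ((-152.459 − 130.576 + 180) mod 360) − 180 = 76.965°.
Going east by 76.965° from +130.576° passes through 180° before reaching -152.459°.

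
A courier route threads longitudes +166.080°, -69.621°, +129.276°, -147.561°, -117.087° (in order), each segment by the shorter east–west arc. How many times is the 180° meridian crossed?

Leg 1: +166.080° → -69.621°, shortest Δλ = 124.299° (east) — crosses 180°.
Leg 2: -69.621° → +129.276°, shortest Δλ = -161.103° (west) — crosses 180°.
Leg 3: +129.276° → -147.561°, shortest Δλ = 83.163° (east) — crosses 180°.
Leg 4: -147.561° → -117.087°, shortest Δλ = 30.474° (east) — does not cross 180°.
Total crossings: 3.

3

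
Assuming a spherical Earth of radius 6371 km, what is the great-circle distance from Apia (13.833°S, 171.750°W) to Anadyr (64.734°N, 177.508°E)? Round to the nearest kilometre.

Δλ = 177.508 − -171.750 = 349.258°; wrapped into (−180°, 180°]: -10.742°.
Δφ = 64.734 − -13.833 = 78.567°.
a = sin²(Δφ/2) + cos φ₁ · cos φ₂ · sin²(Δλ/2) = 0.404520.
c = 2·atan2(√a, √(1−a)) = 1.37866 rad → d = 6371·c ≈ 8783.42 km.

8783 km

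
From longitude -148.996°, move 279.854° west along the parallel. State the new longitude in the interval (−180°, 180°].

-68.850°

Start at -148.996°; shift −279.854° → -428.850°.
-428.850° lies outside (−180°, 180°]; add 360° → -68.850°.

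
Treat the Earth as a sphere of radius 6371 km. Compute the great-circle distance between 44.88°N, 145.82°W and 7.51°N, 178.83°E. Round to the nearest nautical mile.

2900 nmi

Δλ = 178.83 − -145.82 = 324.65°; wrapped into (−180°, 180°]: -35.35°.
Δφ = 7.51 − 44.88 = -37.37°.
a = sin²(Δφ/2) + cos φ₁ · cos φ₂ · sin²(Δλ/2) = 0.167393.
c = 2·atan2(√a, √(1−a)) = 0.84302 rad → d = 6371·c ≈ 5370.86 km ≈ 2900.03 nmi.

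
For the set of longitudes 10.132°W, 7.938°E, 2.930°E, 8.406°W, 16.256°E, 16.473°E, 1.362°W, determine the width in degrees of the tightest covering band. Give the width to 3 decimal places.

26.605°

Sort the longitudes: -10.132°, -8.406°, -1.362°, +2.930°, +7.938°, +16.256°, +16.473°.
Eastward gaps between consecutive values (wrapping around): 1.726°, 7.044°, 4.292°, 5.008°, 8.318°, 0.217°, 333.395°.
Largest gap = 333.395° ⇒ minimal covering band is its complement: 360° − 333.395° = 26.605°.
Band runs from -10.132° eastward to +16.473°.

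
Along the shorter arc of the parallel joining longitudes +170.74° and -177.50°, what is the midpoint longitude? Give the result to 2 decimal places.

Signed shortest Δλ from +170.74° to -177.50° is +11.76°.
Midpoint longitude = +170.74° + (+11.76°)/2 = +170.74° + 5.88° = +176.62°.
(The naïve average (+170.74 + -177.50)/2 = -3.38° is on the wrong side of the globe.)

+176.62°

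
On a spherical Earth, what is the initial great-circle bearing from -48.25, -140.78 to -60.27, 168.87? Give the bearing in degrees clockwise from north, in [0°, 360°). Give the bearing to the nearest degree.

228°

Δλ = 168.87 − -140.78 = 309.65°; wrapped into (−180°, 180°]: -50.35°.
θ = atan2( sin Δλ · cos φ₂ , cos φ₁ · sin φ₂ − sin φ₁ · cos φ₂ · cos Δλ )
  = atan2(-0.38183, -0.34215) = -131.863° → normalised to [0°, 360°): 228.137°.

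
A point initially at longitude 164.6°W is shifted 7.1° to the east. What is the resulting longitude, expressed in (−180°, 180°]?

Start at -164.6°; shift +7.1° → -157.5°.
-157.5° already lies in (−180°, 180°].

157.5°W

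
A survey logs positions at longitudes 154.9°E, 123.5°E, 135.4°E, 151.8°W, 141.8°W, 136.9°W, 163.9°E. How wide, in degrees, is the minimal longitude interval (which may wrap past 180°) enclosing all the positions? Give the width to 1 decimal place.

99.6°

Sort the longitudes: -151.8°, -141.8°, -136.9°, +123.5°, +135.4°, +154.9°, +163.9°.
Eastward gaps between consecutive values (wrapping around): 10.0°, 4.9°, 260.4°, 11.9°, 19.5°, 9.0°, 44.3°.
Largest gap = 260.4° ⇒ minimal covering band is its complement: 360° − 260.4° = 99.6°.
Band runs from +123.5° eastward to -136.9°, crossing the antimeridian.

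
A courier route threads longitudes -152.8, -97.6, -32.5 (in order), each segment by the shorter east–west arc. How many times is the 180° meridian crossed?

0

Leg 1: -152.8° → -97.6°, shortest Δλ = 55.2° (east) — does not cross 180°.
Leg 2: -97.6° → -32.5°, shortest Δλ = 65.1° (east) — does not cross 180°.
Total crossings: 0.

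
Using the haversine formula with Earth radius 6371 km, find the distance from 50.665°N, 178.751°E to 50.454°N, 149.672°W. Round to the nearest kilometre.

Δλ = -149.672 − 178.751 = -328.423°; wrapped into (−180°, 180°]: 31.577°.
Δφ = 50.454 − 50.665 = -0.211°.
a = sin²(Δφ/2) + cos φ₁ · cos φ₂ · sin²(Δλ/2) = 0.029880.
c = 2·atan2(√a, √(1−a)) = 0.34746 rad → d = 6371·c ≈ 2213.70 km.

2214 km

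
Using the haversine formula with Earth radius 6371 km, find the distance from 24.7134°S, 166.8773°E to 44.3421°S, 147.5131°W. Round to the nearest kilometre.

Δλ = -147.5131 − 166.8773 = -314.3904°; wrapped into (−180°, 180°]: 45.6096°.
Δφ = -44.3421 − -24.7134 = -19.6287°.
a = sin²(Δφ/2) + cos φ₁ · cos φ₂ · sin²(Δλ/2) = 0.126655.
c = 2·atan2(√a, √(1−a)) = 0.72772 rad → d = 6371·c ≈ 4636.33 km.

4636 km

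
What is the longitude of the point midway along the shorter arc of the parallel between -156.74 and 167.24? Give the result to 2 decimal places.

Signed shortest Δλ from -156.74° to +167.24° is -36.02°.
Midpoint longitude = -156.74° + (-36.02°)/2 = -156.74° − 18.01° = -174.75°.
(The naïve average (-156.74 + +167.24)/2 = 5.25° is on the wrong side of the globe.)

-174.75°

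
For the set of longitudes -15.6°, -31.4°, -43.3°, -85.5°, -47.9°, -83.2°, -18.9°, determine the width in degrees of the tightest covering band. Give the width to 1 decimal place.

69.9°

Sort the longitudes: -85.5°, -83.2°, -47.9°, -43.3°, -31.4°, -18.9°, -15.6°.
Eastward gaps between consecutive values (wrapping around): 2.3°, 35.3°, 4.6°, 11.9°, 12.5°, 3.3°, 290.1°.
Largest gap = 290.1° ⇒ minimal covering band is its complement: 360° − 290.1° = 69.9°.
Band runs from -85.5° eastward to -15.6°.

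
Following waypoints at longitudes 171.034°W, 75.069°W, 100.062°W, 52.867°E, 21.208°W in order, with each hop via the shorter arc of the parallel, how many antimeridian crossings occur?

Leg 1: -171.034° → -75.069°, shortest Δλ = 95.965° (east) — does not cross 180°.
Leg 2: -75.069° → -100.062°, shortest Δλ = -24.993° (west) — does not cross 180°.
Leg 3: -100.062° → +52.867°, shortest Δλ = 152.929° (east) — does not cross 180°.
Leg 4: +52.867° → -21.208°, shortest Δλ = -74.075° (west) — does not cross 180°.
Total crossings: 0.

0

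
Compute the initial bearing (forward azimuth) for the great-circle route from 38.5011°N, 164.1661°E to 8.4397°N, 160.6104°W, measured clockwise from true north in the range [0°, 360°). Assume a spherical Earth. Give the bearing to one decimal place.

124.2°

Δλ = -160.6104 − 164.1661 = -324.7765°; wrapped into (−180°, 180°]: 35.2235°.
θ = atan2( sin Δλ · cos φ₂ , cos φ₁ · sin φ₂ − sin φ₁ · cos φ₂ · cos Δλ )
  = atan2(0.57052, -0.38818) = 124.231° → normalised to [0°, 360°): 124.231°.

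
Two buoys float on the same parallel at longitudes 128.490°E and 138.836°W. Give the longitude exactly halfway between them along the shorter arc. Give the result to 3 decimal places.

174.827°E

Signed shortest Δλ from +128.490° to -138.836° is +92.674°.
Midpoint longitude = +128.490° + (+92.674°)/2 = +128.490° + 46.337° = +174.827°.
(The naïve average (+128.490 + -138.836)/2 = -5.173° is on the wrong side of the globe.)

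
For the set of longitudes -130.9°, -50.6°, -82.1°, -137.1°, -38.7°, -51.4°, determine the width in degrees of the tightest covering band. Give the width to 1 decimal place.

Sort the longitudes: -137.1°, -130.9°, -82.1°, -51.4°, -50.6°, -38.7°.
Eastward gaps between consecutive values (wrapping around): 6.2°, 48.8°, 30.7°, 0.8°, 11.9°, 261.6°.
Largest gap = 261.6° ⇒ minimal covering band is its complement: 360° − 261.6° = 98.4°.
Band runs from -137.1° eastward to -38.7°.

98.4°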